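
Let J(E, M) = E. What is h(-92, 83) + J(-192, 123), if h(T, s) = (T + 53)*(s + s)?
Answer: -6666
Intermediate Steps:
h(T, s) = 2*s*(53 + T) (h(T, s) = (53 + T)*(2*s) = 2*s*(53 + T))
h(-92, 83) + J(-192, 123) = 2*83*(53 - 92) - 192 = 2*83*(-39) - 192 = -6474 - 192 = -6666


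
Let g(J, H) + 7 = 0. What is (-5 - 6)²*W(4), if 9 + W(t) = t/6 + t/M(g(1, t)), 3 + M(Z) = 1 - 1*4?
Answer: -1089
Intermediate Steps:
g(J, H) = -7 (g(J, H) = -7 + 0 = -7)
M(Z) = -6 (M(Z) = -3 + (1 - 1*4) = -3 + (1 - 4) = -3 - 3 = -6)
W(t) = -9 (W(t) = -9 + (t/6 + t/(-6)) = -9 + (t*(⅙) + t*(-⅙)) = -9 + (t/6 - t/6) = -9 + 0 = -9)
(-5 - 6)²*W(4) = (-5 - 6)²*(-9) = (-11)²*(-9) = 121*(-9) = -1089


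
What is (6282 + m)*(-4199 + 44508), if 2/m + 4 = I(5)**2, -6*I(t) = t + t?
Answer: 2784706956/11 ≈ 2.5316e+8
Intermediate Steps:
I(t) = -t/3 (I(t) = -(t + t)/6 = -t/3)
m = -18/11 (m = 2/(-4 + (-1/3*5)**2) = 2/(-4 + (-5/3)**2) = 2/(-4 + 25/9) = 2/(-11/9) = 2*(-9/11) = -18/11 ≈ -1.6364)
(6282 + m)*(-4199 + 44508) = (6282 - 18/11)*(-4199 + 44508) = (69084/11)*40309 = 2784706956/11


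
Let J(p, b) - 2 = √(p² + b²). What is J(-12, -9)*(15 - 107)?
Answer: -1564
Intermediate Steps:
J(p, b) = 2 + √(b² + p²) (J(p, b) = 2 + √(p² + b²) = 2 + √(b² + p²))
J(-12, -9)*(15 - 107) = (2 + √((-9)² + (-12)²))*(15 - 107) = (2 + √(81 + 144))*(-92) = (2 + √225)*(-92) = (2 + 15)*(-92) = 17*(-92) = -1564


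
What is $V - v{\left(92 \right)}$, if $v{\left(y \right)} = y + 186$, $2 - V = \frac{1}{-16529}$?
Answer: $- \frac{4562003}{16529} \approx -276.0$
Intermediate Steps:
$V = \frac{33059}{16529}$ ($V = 2 - \frac{1}{-16529} = 2 - - \frac{1}{16529} = 2 + \frac{1}{16529} = \frac{33059}{16529} \approx 2.0001$)
$v{\left(y \right)} = 186 + y$
$V - v{\left(92 \right)} = \frac{33059}{16529} - \left(186 + 92\right) = \frac{33059}{16529} - 278 = - \frac{4562003}{16529}$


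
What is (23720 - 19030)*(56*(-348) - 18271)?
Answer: -177089710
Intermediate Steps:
(23720 - 19030)*(56*(-348) - 18271) = 4690*(-19488 - 18271) = 4690*(-37759) = -177089710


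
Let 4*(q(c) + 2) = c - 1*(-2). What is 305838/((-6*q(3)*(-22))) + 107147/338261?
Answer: -94988485/30751 ≈ -3089.0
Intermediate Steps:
q(c) = -3/2 + c/4 (q(c) = -2 + (c - 1*(-2))/4 = -2 + (c + 2)/4 = -2 + (2 + c)/4 = -2 + (½ + c/4) = -3/2 + c/4)
305838/((-6*q(3)*(-22))) + 107147/338261 = 305838/((-6*(-3/2 + (¼)*3)*(-22))) + 107147/338261 = 305838/((-6*(-3/2 + ¾)*(-22))) + 107147*(1/338261) = 305838/((-6*(-¾)*(-22))) + 107147/338261 = 305838/(((9/2)*(-22))) + 107147/338261 = 305838/(-99) + 107147/338261 = 305838*(-1/99) + 107147/338261 = -33982/11 + 107147/338261 = -94988485/30751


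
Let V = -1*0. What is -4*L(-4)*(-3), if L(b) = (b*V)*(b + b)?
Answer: 0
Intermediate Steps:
V = 0
L(b) = 0 (L(b) = (b*0)*(b + b) = 0*(2*b) = 0)
-4*L(-4)*(-3) = -4*0*(-3) = 0*(-3) = 0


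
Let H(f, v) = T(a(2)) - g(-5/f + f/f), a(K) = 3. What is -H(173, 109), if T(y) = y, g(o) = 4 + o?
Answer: 341/173 ≈ 1.9711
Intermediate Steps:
H(f, v) = -2 + 5/f (H(f, v) = 3 - (4 + (-5/f + f/f)) = 3 - (4 + (-5/f + 1)) = 3 - (4 + (1 - 5/f)) = 3 - (5 - 5/f) = 3 + (-5 + 5/f) = -2 + 5/f)
-H(173, 109) = -(-2 + 5/173) = -1*(-341/173) = 341/173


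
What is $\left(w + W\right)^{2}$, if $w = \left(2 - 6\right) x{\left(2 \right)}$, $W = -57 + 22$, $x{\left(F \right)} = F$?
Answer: $1849$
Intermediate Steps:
$W = -35$
$w = -8$ ($w = \left(2 - 6\right) 2 = \left(-4\right) 2 = -8$)
$\left(w + W\right)^{2} = \left(-8 - 35\right)^{2} = \left(-43\right)^{2} = 1849$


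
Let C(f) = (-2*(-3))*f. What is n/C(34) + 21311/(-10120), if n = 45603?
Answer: 38096243/172040 ≈ 221.44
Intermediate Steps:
C(f) = 6*f
n/C(34) + 21311/(-10120) = 45603/((6*34)) + 21311/(-10120) = 45603/204 + 21311*(-1/10120) = 45603*(1/204) - 21311/10120 = 15201/68 - 21311/10120 = 38096243/172040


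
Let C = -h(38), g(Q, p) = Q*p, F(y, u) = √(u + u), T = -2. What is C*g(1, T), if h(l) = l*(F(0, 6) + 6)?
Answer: 456 + 152*√3 ≈ 719.27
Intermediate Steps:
F(y, u) = √2*√u (F(y, u) = √(2*u) = √2*√u)
h(l) = l*(6 + 2*√3) (h(l) = l*(√2*√6 + 6) = l*(2*√3 + 6) = l*(6 + 2*√3))
C = -228 - 76*√3 (C = -2*38*(3 + √3) = -(228 + 76*√3) = -228 - 76*√3 ≈ -359.64)
C*g(1, T) = (-228 - 76*√3)*(1*(-2)) = (-228 - 76*√3)*(-2) = 456 + 152*√3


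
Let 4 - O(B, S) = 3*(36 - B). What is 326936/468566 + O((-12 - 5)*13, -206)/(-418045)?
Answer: 68516675121/97940836735 ≈ 0.69957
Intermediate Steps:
O(B, S) = -104 + 3*B (O(B, S) = 4 - 3*(36 - B) = 4 - (108 - 3*B) = 4 + (-108 + 3*B) = -104 + 3*B)
326936/468566 + O((-12 - 5)*13, -206)/(-418045) = 326936/468566 + (-104 + 3*((-12 - 5)*13))/(-418045) = 326936*(1/468566) + (-104 + 3*(-17*13))*(-1/418045) = 163468/234283 + (-104 + 3*(-221))*(-1/418045) = 163468/234283 + (-104 - 663)*(-1/418045) = 163468/234283 - 767*(-1/418045) = 163468/234283 + 767/418045 = 68516675121/97940836735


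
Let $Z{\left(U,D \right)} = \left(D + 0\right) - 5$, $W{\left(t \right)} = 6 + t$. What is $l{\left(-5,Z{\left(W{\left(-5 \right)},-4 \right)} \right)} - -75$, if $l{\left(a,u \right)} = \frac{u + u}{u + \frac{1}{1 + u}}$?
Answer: $\frac{5619}{73} \approx 76.973$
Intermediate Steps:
$Z{\left(U,D \right)} = -5 + D$ ($Z{\left(U,D \right)} = D - 5 = -5 + D$)
$l{\left(a,u \right)} = \frac{2 u}{u + \frac{1}{1 + u}}$
$l{\left(-5,Z{\left(W{\left(-5 \right)},-4 \right)} \right)} - -75 = \frac{2 \left(-5 - 4\right) \left(1 - 9\right)}{1 - 9 + \left(-5 - 4\right)^{2}} - -75 = 2 \left(-9\right) \frac{1}{1 - 9 + \left(-9\right)^{2}} \left(1 - 9\right) + 75 = 2 \left(-9\right) \frac{1}{1 - 9 + 81} \left(-8\right) + 75 = 2 \left(-9\right) \frac{1}{73} \left(-8\right) + 75 = \frac{144}{73} + 75 = \frac{5619}{73}$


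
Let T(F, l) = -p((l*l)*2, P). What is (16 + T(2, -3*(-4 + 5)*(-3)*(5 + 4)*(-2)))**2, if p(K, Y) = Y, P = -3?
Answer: 361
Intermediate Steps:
T(F, l) = 3 (T(F, l) = -1*(-3) = 3)
(16 + T(2, -3*(-4 + 5)*(-3)*(5 + 4)*(-2)))**2 = (16 + 3)**2 = 19**2 = 361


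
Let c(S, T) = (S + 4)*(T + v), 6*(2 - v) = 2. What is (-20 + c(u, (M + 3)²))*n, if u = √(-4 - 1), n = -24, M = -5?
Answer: -64 - 136*I*√5 ≈ -64.0 - 304.11*I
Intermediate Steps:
v = 5/3 (v = 2 - ⅙*2 = 2 - ⅓ = 5/3 ≈ 1.6667)
u = I*√5 (u = √(-5) = I*√5 ≈ 2.2361*I)
c(S, T) = (4 + S)*(5/3 + T) (c(S, T) = (S + 4)*(T + 5/3) = (4 + S)*(5/3 + T))
(-20 + c(u, (M + 3)²))*n = (-20 + (20/3 + 4*(-5 + 3)² + 5*(I*√5)/3 + (I*√5)*(-5 + 3)²))*(-24) = (-20 + (20/3 + 4*(-2)² + 5*I*√5/3 + (I*√5)*(-2)²))*(-24) = (-20 + (20/3 + 4*4 + 5*I*√5/3 + (I*√5)*4))*(-24) = (-20 + (20/3 + 16 + 5*I*√5/3 + 4*I*√5))*(-24) = (-20 + (68/3 + 17*I*√5/3))*(-24) = (8/3 + 17*I*√5/3)*(-24) = -64 - 136*I*√5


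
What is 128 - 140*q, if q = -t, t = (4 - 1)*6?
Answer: 2648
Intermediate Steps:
t = 18 (t = 3*6 = 18)
q = -18 (q = -1*18 = -18)
128 - 140*q = 128 - 140*(-18) = 128 + 2520 = 2648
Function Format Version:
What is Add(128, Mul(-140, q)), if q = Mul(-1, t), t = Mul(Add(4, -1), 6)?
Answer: 2648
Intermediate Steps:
t = 18 (t = Mul(3, 6) = 18)
q = -18 (q = Mul(-1, 18) = -18)
Add(128, Mul(-140, q)) = Add(128, Mul(-140, -18)) = Add(128, 2520) = 2648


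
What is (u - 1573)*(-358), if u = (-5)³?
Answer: 607884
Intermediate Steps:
u = -125
(u - 1573)*(-358) = (-125 - 1573)*(-358) = -1698*(-358) = 607884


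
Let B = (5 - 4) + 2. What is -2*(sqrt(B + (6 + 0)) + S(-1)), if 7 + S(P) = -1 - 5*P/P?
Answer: 20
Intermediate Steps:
B = 3 (B = 1 + 2 = 3)
S(P) = -13 (S(P) = -7 + (-1 - 5*P/P) = -7 + (-1 - 5*1) = -7 + (-1 - 5) = -7 - 6 = -13)
-2*(sqrt(B + (6 + 0)) + S(-1)) = -2*(sqrt(3 + (6 + 0)) - 13) = -2*(sqrt(3 + 6) - 13) = -2*(sqrt(9) - 13) = -2*(3 - 13) = -2*(-10) = 20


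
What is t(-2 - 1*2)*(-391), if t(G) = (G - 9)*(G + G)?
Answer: -40664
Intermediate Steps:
t(G) = 2*G*(-9 + G) (t(G) = (-9 + G)*(2*G) = 2*G*(-9 + G))
t(-2 - 1*2)*(-391) = (2*(-2 - 1*2)*(-9 + (-2 - 1*2)))*(-391) = (2*(-2 - 2)*(-9 + (-2 - 2)))*(-391) = (2*(-4)*(-9 - 4))*(-391) = (2*(-4)*(-13))*(-391) = 104*(-391) = -40664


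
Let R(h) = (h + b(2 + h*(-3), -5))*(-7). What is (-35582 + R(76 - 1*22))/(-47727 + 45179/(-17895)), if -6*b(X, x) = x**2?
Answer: 1285964525/1708239688 ≈ 0.75280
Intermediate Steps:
b(X, x) = -x**2/6
R(h) = 175/6 - 7*h (R(h) = (h - 1/6*(-5)**2)*(-7) = (h - 1/6*25)*(-7) = (h - 25/6)*(-7) = (-25/6 + h)*(-7) = 175/6 - 7*h)
(-35582 + R(76 - 1*22))/(-47727 + 45179/(-17895)) = (-35582 + (175/6 - 7*(76 - 1*22)))/(-47727 + 45179/(-17895)) = (-35582 + (175/6 - 7*(76 - 22)))/(-47727 + 45179*(-1/17895)) = (-35582 + (175/6 - 7*54))/(-47727 - 45179/17895) = (-35582 + (175/6 - 378))/(-854119844/17895) = (-35582 - 2093/6)*(-17895/854119844) = -215585/6*(-17895/854119844) = 1285964525/1708239688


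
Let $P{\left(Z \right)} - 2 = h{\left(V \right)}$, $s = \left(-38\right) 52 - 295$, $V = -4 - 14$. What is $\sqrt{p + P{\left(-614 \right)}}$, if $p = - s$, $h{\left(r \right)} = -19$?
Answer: $7 \sqrt{46} \approx 47.476$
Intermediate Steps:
$V = -18$ ($V = -4 - 14 = -18$)
$s = -2271$ ($s = -1976 - 295 = -2271$)
$P{\left(Z \right)} = -17$ ($P{\left(Z \right)} = 2 - 19 = -17$)
$p = 2271$ ($p = \left(-1\right) \left(-2271\right) = 2271$)
$\sqrt{p + P{\left(-614 \right)}} = \sqrt{2271 - 17} = \sqrt{2254} = 7 \sqrt{46}$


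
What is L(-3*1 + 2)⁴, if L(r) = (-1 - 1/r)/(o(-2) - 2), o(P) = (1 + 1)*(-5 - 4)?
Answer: 0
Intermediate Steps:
o(P) = -18 (o(P) = 2*(-9) = -18)
L(r) = 1/20 + 1/(20*r) (L(r) = (-1 - 1/r)/(-18 - 2) = (-1 - 1/r)/(-20) = (-1 - 1/r)*(-1/20) = 1/20 + 1/(20*r))
L(-3*1 + 2)⁴ = ((1 + (-3*1 + 2))/(20*(-3*1 + 2)))⁴ = ((1 + (-3 + 2))/(20*(-3 + 2)))⁴ = ((1/20)*(1 - 1)/(-1))⁴ = ((1/20)*(-1)*0)⁴ = 0⁴ = 0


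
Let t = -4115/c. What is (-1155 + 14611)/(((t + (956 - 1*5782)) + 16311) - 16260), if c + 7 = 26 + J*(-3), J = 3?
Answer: -26912/10373 ≈ -2.5944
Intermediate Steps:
c = 10 (c = -7 + (26 + 3*(-3)) = -7 + (26 - 9) = -7 + 17 = 10)
t = -823/2 (t = -4115/10 = -4115*⅒ = -823/2 ≈ -411.50)
(-1155 + 14611)/(((t + (956 - 1*5782)) + 16311) - 16260) = (-1155 + 14611)/(((-823/2 + (956 - 1*5782)) + 16311) - 16260) = 13456/(((-823/2 + (956 - 5782)) + 16311) - 16260) = 13456/(((-823/2 - 4826) + 16311) - 16260) = 13456/((-10475/2 + 16311) - 16260) = 13456/(22147/2 - 16260) = 13456/(-10373/2) = 13456*(-2/10373) = -26912/10373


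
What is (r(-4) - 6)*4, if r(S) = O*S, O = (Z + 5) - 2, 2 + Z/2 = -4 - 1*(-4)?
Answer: -8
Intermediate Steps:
Z = -4 (Z = -4 + 2*(-4 - 1*(-4)) = -4 + 2*(-4 + 4) = -4 + 2*0 = -4 + 0 = -4)
O = -1 (O = (-4 + 5) - 2 = 1 - 2 = -1)
r(S) = -S
(r(-4) - 6)*4 = (-1*(-4) - 6)*4 = (4 - 6)*4 = -2*4 = -8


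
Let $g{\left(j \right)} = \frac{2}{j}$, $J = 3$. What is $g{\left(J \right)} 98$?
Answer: $\frac{196}{3} \approx 65.333$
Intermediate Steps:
$g{\left(J \right)} 98 = \frac{2}{3} \cdot 98 = \frac{196}{3}$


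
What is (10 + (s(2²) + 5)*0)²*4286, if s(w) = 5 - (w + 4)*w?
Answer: 428600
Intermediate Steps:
s(w) = 5 - w*(4 + w) (s(w) = 5 - (4 + w)*w = 5 - w*(4 + w))
(10 + (s(2²) + 5)*0)²*4286 = (10 + ((5 - (2²)² - 4*2²) + 5)*0)²*4286 = (10 + ((5 - 1*4² - 4*4) + 5)*0)²*4286 = (10 + ((5 - 1*16 - 16) + 5)*0)²*4286 = (10 + ((5 - 16 - 16) + 5)*0)²*4286 = (10 + (-27 + 5)*0)²*4286 = (10 - 22*0)²*4286 = (10 + 0)²*4286 = 10²*4286 = 100*4286 = 428600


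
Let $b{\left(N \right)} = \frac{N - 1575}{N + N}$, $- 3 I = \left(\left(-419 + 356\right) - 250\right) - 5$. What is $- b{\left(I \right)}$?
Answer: $\frac{1469}{212} \approx 6.9292$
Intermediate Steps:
$I = 106$ ($I = - \frac{\left(\left(-419 + 356\right) - 250\right) - 5}{3} = - \frac{\left(-63 - 250\right) - 5}{3} = - \frac{-313 - 5}{3} = \left(- \frac{1}{3}\right) \left(-318\right) = 106$)
$b{\left(N \right)} = \frac{-1575 + N}{2 N}$
$- b{\left(I \right)} = - \frac{-1575 + 106}{2 \cdot 106} = - \frac{-1469}{2 \cdot 106} = \left(-1\right) \left(- \frac{1469}{212}\right) = \frac{1469}{212}$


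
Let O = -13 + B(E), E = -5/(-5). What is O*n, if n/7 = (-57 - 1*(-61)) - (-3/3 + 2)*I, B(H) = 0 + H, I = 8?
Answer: 336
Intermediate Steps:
E = 1 (E = -5*(-⅕) = 1)
B(H) = H
O = -12 (O = -13 + 1 = -12)
n = -28 (n = 7*((-57 - 1*(-61)) - (-3/3 + 2)*8) = 7*((-57 + 61) - (-3*⅓ + 2)*8) = 7*(4 - (-1 + 2)*8) = 7*(4 - 8) = 7*(-4) = -28)
O*n = -12*(-28) = 336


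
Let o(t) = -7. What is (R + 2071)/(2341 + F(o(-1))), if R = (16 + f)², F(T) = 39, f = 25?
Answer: 134/85 ≈ 1.5765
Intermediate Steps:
R = 1681 (R = (16 + 25)² = 41² = 1681)
(R + 2071)/(2341 + F(o(-1))) = (1681 + 2071)/(2341 + 39) = 3752/2380 = 3752*(1/2380) = 134/85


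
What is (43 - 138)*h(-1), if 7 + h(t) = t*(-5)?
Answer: 190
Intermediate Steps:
h(t) = -7 - 5*t (h(t) = -7 + t*(-5) = -7 - 5*t)
(43 - 138)*h(-1) = (43 - 138)*(-7 - 5*(-1)) = -95*(-7 + 5) = -95*(-2) = 190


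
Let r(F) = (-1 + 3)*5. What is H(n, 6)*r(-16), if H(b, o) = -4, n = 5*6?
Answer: -40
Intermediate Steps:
n = 30
r(F) = 10 (r(F) = 2*5 = 10)
H(n, 6)*r(-16) = -4*10 = -40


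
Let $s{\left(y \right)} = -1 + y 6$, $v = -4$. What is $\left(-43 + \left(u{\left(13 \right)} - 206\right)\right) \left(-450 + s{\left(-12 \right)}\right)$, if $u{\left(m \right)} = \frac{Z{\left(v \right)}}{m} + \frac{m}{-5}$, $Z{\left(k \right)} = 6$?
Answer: $\frac{8537452}{65} \approx 1.3135 \cdot 10^{5}$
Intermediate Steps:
$s{\left(y \right)} = -1 + 6 y$
$u{\left(m \right)} = \frac{6}{m} - \frac{m}{5}$ ($u{\left(m \right)} = \frac{6}{m} + \frac{m}{-5} = \frac{6}{m} + m \left(- \frac{1}{5}\right) = \frac{6}{m} - \frac{m}{5}$)
$\left(-43 + \left(u{\left(13 \right)} - 206\right)\right) \left(-450 + s{\left(-12 \right)}\right) = \left(-43 + \left(\left(\frac{6}{13} - \frac{13}{5}\right) - 206\right)\right) \left(-450 + \left(-1 + 6 \left(-12\right)\right)\right) = \left(-43 + \left(\left(6 \cdot \frac{1}{13} - \frac{13}{5}\right) - 206\right)\right) \left(-450 - 73\right) = \left(-43 + \left(\left(\frac{6}{13} - \frac{13}{5}\right) - 206\right)\right) \left(-450 - 73\right) = \left(-43 - \frac{13529}{65}\right) \left(-523\right) = \left(- \frac{16324}{65}\right) \left(-523\right) = \frac{8537452}{65}$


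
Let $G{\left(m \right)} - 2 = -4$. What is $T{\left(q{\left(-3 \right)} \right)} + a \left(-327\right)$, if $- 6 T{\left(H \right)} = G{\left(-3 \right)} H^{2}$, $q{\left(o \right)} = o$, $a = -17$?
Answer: $5562$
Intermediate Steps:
$G{\left(m \right)} = -2$ ($G{\left(m \right)} = 2 - 4 = -2$)
$T{\left(H \right)} = \frac{H^{2}}{3}$ ($T{\left(H \right)} = - \frac{\left(-2\right) H^{2}}{6} = \frac{H^{2}}{3}$)
$T{\left(q{\left(-3 \right)} \right)} + a \left(-327\right) = \frac{\left(-3\right)^{2}}{3} - -5559 = \frac{1}{3} \cdot 9 + 5559 = 3 + 5559 = 5562$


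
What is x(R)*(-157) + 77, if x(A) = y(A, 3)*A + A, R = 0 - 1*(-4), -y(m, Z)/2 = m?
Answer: 4473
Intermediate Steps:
y(m, Z) = -2*m
R = 4 (R = 0 + 4 = 4)
x(A) = A - 2*A² (x(A) = (-2*A)*A + A = -2*A² + A = A - 2*A²)
x(R)*(-157) + 77 = (4*(1 - 2*4))*(-157) + 77 = (4*(1 - 8))*(-157) + 77 = (4*(-7))*(-157) + 77 = -28*(-157) + 77 = 4396 + 77 = 4473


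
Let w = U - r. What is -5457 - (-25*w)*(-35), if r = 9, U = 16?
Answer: -11582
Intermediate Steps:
w = 7 (w = 16 - 1*9 = 16 - 9 = 7)
-5457 - (-25*w)*(-35) = -5457 - (-25*7)*(-35) = -5457 - (-175)*(-35) = -5457 - 1*6125 = -5457 - 6125 = -11582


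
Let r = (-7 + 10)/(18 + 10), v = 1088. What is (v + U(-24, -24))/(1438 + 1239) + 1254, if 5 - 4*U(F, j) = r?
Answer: 376101289/299824 ≈ 1254.4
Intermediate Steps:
r = 3/28 ≈ 0.10714
U(F, j) = 137/112 (U(F, j) = 5/4 - ¼*3/28 = 5/4 - 3/112 = 137/112)
(v + U(-24, -24))/(1438 + 1239) + 1254 = (1088 + 137/112)/(1438 + 1239) + 1254 = (121993/112)/2677 + 1254 = (121993/112)*(1/2677) + 1254 = 121993/299824 + 1254 = 376101289/299824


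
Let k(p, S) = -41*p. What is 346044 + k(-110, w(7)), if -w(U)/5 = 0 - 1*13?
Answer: 350554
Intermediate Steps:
w(U) = 65 (w(U) = -5*(0 - 1*13) = -5*(0 - 13) = -5*(-13) = 65)
346044 + k(-110, w(7)) = 346044 - 41*(-110) = 346044 + 4510 = 350554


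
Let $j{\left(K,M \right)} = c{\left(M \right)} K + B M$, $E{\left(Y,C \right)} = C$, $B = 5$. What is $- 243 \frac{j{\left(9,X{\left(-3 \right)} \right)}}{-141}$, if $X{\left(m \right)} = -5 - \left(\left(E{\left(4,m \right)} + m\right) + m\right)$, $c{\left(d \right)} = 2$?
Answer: $\frac{3078}{47} \approx 65.489$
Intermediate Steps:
$X{\left(m \right)} = -5 - 3 m$ ($X{\left(m \right)} = -5 - \left(\left(m + m\right) + m\right) = -5 - \left(2 m + m\right) = -5 - 3 m$)
$j{\left(K,M \right)} = 2 K + 5 M$
$- 243 \frac{j{\left(9,X{\left(-3 \right)} \right)}}{-141} = - 243 \frac{2 \cdot 9 + 5 \left(-5 - -9\right)}{-141} = - 243 \left(18 + 5 \left(-5 + 9\right)\right) \left(- \frac{1}{141}\right) = - 243 \left(18 + 5 \cdot 4\right) \left(- \frac{1}{141}\right) = - 243 \left(18 + 20\right) \left(- \frac{1}{141}\right) = - 243 \cdot 38 \left(- \frac{1}{141}\right) = \left(-243\right) \left(- \frac{38}{141}\right) = \frac{3078}{47}$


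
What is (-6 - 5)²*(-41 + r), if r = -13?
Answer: -6534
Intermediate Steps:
(-6 - 5)²*(-41 + r) = (-6 - 5)²*(-41 - 13) = (-11)²*(-54) = 121*(-54) = -6534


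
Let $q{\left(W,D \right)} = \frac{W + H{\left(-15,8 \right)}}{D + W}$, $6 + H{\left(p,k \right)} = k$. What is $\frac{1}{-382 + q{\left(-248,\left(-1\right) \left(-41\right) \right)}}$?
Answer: $- \frac{69}{26276} \approx -0.002626$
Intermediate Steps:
$H{\left(p,k \right)} = -6 + k$
$q{\left(W,D \right)} = \frac{2 + W}{D + W}$ ($q{\left(W,D \right)} = \frac{W + \left(-6 + 8\right)}{D + W} = \frac{W + 2}{D + W} = \frac{2 + W}{D + W}$)
$\frac{1}{-382 + q{\left(-248,\left(-1\right) \left(-41\right) \right)}} = \frac{1}{-382 + \frac{2 - 248}{\left(-1\right) \left(-41\right) - 248}} = \frac{1}{-382 + \frac{1}{41 - 248} \left(-246\right)} = \frac{1}{-382 + \frac{1}{-207} \left(-246\right)} = \frac{1}{-382 - - \frac{82}{69}} = \frac{1}{-382 + \frac{82}{69}} = \frac{1}{- \frac{26276}{69}} = - \frac{69}{26276}$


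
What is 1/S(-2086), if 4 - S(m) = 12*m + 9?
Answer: 1/25027 ≈ 3.9957e-5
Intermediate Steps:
S(m) = -5 - 12*m (S(m) = 4 - (12*m + 9) = 4 - (9 + 12*m) = 4 + (-9 - 12*m) = -5 - 12*m)
1/S(-2086) = 1/(-5 - 12*(-2086)) = 1/(-5 + 25032) = 1/25027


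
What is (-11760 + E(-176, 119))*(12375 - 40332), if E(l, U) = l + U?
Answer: 330367869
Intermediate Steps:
E(l, U) = U + l
(-11760 + E(-176, 119))*(12375 - 40332) = (-11760 + (119 - 176))*(12375 - 40332) = (-11760 - 57)*(-27957) = -11817*(-27957) = 330367869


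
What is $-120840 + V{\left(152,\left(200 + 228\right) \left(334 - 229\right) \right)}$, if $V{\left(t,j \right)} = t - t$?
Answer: $-120840$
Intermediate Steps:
$V{\left(t,j \right)} = 0$
$-120840 + V{\left(152,\left(200 + 228\right) \left(334 - 229\right) \right)} = -120840 + 0 = -120840$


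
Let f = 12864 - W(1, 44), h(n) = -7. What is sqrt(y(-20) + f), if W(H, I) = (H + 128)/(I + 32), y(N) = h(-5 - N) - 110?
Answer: 3*sqrt(2044913)/38 ≈ 112.90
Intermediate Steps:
y(N) = -117 (y(N) = -7 - 110 = -117)
W(H, I) = (128 + H)/(32 + I)
f = 977535/76 (f = 12864 - (128 + 1)/(32 + 44) = 12864 - 129/76 = 977535/76 ≈ 12862.)
sqrt(y(-20) + f) = sqrt(-117 + 977535/76) = sqrt(968643/76) = 3*sqrt(2044913)/38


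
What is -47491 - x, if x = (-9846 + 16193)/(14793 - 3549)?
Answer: -533995151/11244 ≈ -47492.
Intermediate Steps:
x = 6347/11244 ≈ 0.56448
-47491 - x = -47491 - 1*6347/11244 = -47491 - 6347/11244 = -533995151/11244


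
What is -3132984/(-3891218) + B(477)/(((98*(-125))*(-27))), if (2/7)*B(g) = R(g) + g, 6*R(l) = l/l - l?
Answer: 446421593537/551580151500 ≈ 0.80935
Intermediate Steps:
R(l) = ⅙ - l/6 (R(l) = (l/l - l)/6 = (1 - l)/6 = ⅙ - l/6)
B(g) = 7/12 + 35*g/12 (B(g) = 7*((⅙ - g/6) + g)/2 = 7*(⅙ + 5*g/6)/2 = 7/12 + 35*g/12)
-3132984/(-3891218) + B(477)/(((98*(-125))*(-27))) = -3132984/(-3891218) + (7/12 + (35/12)*477)/(((98*(-125))*(-27))) = -3132984*(-1/3891218) + (7/12 + 5565/4)/((-12250*(-27))) = 1566492/1945609 + (8351/6)/330750 = 1566492/1945609 + (8351/6)*(1/330750) = 1566492/1945609 + 1193/283500 = 446421593537/551580151500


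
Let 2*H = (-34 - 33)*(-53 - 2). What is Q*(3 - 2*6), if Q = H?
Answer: -33165/2 ≈ -16583.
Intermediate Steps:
H = 3685/2 (H = ((-34 - 33)*(-53 - 2))/2 = (-67*(-55))/2 = (½)*3685 = 3685/2 ≈ 1842.5)
Q = 3685/2 ≈ 1842.5
Q*(3 - 2*6) = 3685*(3 - 2*6)/2 = 3685*(3 - 12)/2 = (3685/2)*(-9) = -33165/2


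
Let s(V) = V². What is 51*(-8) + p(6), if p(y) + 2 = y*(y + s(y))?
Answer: -158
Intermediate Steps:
p(y) = -2 + y*(y + y²)
51*(-8) + p(6) = 51*(-8) + (-2 + 6² + 6³) = -408 + (-2 + 36 + 216) = -408 + 250 = -158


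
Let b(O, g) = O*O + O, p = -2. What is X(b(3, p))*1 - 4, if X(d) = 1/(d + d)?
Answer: -95/24 ≈ -3.9583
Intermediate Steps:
b(O, g) = O + O**2 (b(O, g) = O**2 + O = O + O**2)
X(d) = 1/(2*d)
X(b(3, p))*1 - 4 = (1/(2*((3*(1 + 3)))))*1 - 4 = (1/(2*((3*4))))*1 - 4 = ((1/2)/12)*1 - 4 = ((1/2)*(1/12))*1 - 4 = (1/24)*1 - 4 = 1/24 - 4 = -95/24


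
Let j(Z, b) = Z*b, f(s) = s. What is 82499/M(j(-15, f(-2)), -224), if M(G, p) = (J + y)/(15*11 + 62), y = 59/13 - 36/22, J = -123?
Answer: -2678000039/17174 ≈ -1.5593e+5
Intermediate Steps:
y = 415/143 (y = 59*(1/13) - 36*1/22 = 59/13 - 18/11 = 415/143 ≈ 2.9021)
M(G, p) = -17174/32461 (M(G, p) = (-123 + 415/143)/(15*11 + 62) = -17174/(143*(165 + 62)) = -17174/143/227 = -17174/143*1/227 = -17174/32461)
82499/M(j(-15, f(-2)), -224) = 82499/(-17174/32461) = 82499*(-32461/17174) = -2678000039/17174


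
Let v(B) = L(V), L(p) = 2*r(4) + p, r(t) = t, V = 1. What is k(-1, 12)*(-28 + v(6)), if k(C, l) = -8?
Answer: 152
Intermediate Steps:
L(p) = 8 + p (L(p) = 2*4 + p = 8 + p)
v(B) = 9 (v(B) = 8 + 1 = 9)
k(-1, 12)*(-28 + v(6)) = -8*(-28 + 9) = -8*(-19) = 152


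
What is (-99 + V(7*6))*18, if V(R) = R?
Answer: -1026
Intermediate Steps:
(-99 + V(7*6))*18 = (-99 + 7*6)*18 = (-99 + 42)*18 = -57*18 = -1026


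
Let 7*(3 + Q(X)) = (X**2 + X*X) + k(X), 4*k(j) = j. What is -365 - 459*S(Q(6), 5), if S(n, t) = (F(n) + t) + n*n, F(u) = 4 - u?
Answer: -107489/4 ≈ -26872.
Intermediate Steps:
k(j) = j/4
Q(X) = -3 + X/28 + 2*X**2/7 (Q(X) = -3 + ((X**2 + X*X) + X/4)/7 = -3 + ((X**2 + X**2) + X/4)/7 = -3 + (2*X**2 + X/4)/7 = -3 + (X/28 + 2*X**2/7) = -3 + X/28 + 2*X**2/7)
S(n, t) = 4 + t + n**2 - n (S(n, t) = ((4 - n) + t) + n*n = (4 + t - n) + n**2 = 4 + t + n**2 - n)
-365 - 459*S(Q(6), 5) = -365 - 459*(4 + 5 + (-3 + (1/28)*6 + (2/7)*6**2)**2 - (-3 + (1/28)*6 + (2/7)*6**2)) = -365 - 459*(4 + 5 + (-3 + 3/14 + (2/7)*36)**2 - (-3 + 3/14 + (2/7)*36)) = -365 - 459*(4 + 5 + (-3 + 3/14 + 72/7)**2 - (-3 + 3/14 + 72/7)) = -365 - 459*(4 + 5 + (15/2)**2 - 1*15/2) = -365 - 459*(4 + 5 + 225/4 - 15/2) = -365 - 459*231/4 = -365 - 106029/4 = -107489/4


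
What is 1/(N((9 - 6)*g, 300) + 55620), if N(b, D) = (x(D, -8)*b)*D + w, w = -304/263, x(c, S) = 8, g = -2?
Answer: 263/10840556 ≈ 2.4261e-5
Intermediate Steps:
w = -304/263 (w = -304*1/263 = -304/263 ≈ -1.1559)
N(b, D) = -304/263 + 8*D*b (N(b, D) = (8*b)*D - 304/263 = 8*D*b - 304/263 = -304/263 + 8*D*b)
1/(N((9 - 6)*g, 300) + 55620) = 1/((-304/263 + 8*300*((9 - 6)*(-2))) + 55620) = 1/((-304/263 + 8*300*(3*(-2))) + 55620) = 1/((-304/263 + 8*300*(-6)) + 55620) = 1/((-304/263 - 14400) + 55620) = 1/(-3787504/263 + 55620) = 1/(10840556/263) = 263/10840556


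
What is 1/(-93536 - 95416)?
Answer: -1/188952 ≈ -5.2923e-6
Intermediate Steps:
1/(-93536 - 95416) = 1/(-188952) = -1/188952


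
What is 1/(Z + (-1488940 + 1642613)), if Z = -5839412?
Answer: -1/5685739 ≈ -1.7588e-7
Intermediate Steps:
1/(Z + (-1488940 + 1642613)) = 1/(-5839412 + (-1488940 + 1642613)) = 1/(-5839412 + 153673) = 1/(-5685739) = -1/5685739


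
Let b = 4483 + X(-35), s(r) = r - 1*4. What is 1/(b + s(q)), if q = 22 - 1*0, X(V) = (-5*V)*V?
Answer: -1/1624 ≈ -0.00061576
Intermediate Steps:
X(V) = -5*V**2
q = 22 (q = 22 + 0 = 22)
s(r) = -4 + r (s(r) = r - 4 = -4 + r)
b = -1642 (b = 4483 - 5*(-35)**2 = 4483 - 5*1225 = 4483 - 6125 = -1642)
1/(b + s(q)) = 1/(-1642 + (-4 + 22)) = 1/(-1642 + 18) = 1/(-1624) = -1/1624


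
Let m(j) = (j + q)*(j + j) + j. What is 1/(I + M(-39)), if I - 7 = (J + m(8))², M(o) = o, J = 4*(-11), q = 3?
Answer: 1/19568 ≈ 5.1104e-5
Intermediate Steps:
J = -44
m(j) = j + 2*j*(3 + j) (m(j) = (j + 3)*(j + j) + j = (3 + j)*(2*j) + j = 2*j*(3 + j) + j = j + 2*j*(3 + j))
I = 19607 (I = 7 + (-44 + 8*(7 + 2*8))² = 7 + (-44 + 8*(7 + 16))² = 7 + (-44 + 8*23)² = 7 + (-44 + 184)² = 7 + 140² = 7 + 19600 = 19607)
1/(I + M(-39)) = 1/(19607 - 39) = 1/19568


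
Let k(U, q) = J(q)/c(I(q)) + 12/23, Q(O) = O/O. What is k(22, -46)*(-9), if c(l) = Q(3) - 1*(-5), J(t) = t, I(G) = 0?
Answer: 1479/23 ≈ 64.304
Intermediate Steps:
Q(O) = 1
c(l) = 6 (c(l) = 1 - 1*(-5) = 1 + 5 = 6)
k(U, q) = 12/23 + q/6 (k(U, q) = q/6 + 12/23 = 12/23 + q/6)
k(22, -46)*(-9) = (12/23 + (⅙)*(-46))*(-9) = (12/23 - 23/3)*(-9) = -493/69*(-9) = 1479/23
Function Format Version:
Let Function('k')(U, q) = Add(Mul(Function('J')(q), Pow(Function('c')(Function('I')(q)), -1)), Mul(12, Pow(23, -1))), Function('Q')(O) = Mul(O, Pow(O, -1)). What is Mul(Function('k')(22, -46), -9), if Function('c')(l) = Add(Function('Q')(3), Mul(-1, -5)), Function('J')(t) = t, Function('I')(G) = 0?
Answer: Rational(1479, 23) ≈ 64.304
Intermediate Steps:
Function('Q')(O) = 1
Function('c')(l) = 6 (Function('c')(l) = Add(1, Mul(-1, -5)) = Add(1, 5) = 6)
Function('k')(U, q) = Add(Rational(12, 23), Mul(Rational(1, 6), q)) (Function('k')(U, q) = Add(Mul(q, Pow(6, -1)), Mul(12, Pow(23, -1))) = Add(Mul(q, Rational(1, 6)), Mul(12, Rational(1, 23))) = Add(Mul(Rational(1, 6), q), Rational(12, 23)) = Add(Rational(12, 23), Mul(Rational(1, 6), q)))
Mul(Function('k')(22, -46), -9) = Mul(Add(Rational(12, 23), Mul(Rational(1, 6), -46)), -9) = Mul(Add(Rational(12, 23), Rational(-23, 3)), -9) = Mul(Rational(-493, 69), -9) = Rational(1479, 23)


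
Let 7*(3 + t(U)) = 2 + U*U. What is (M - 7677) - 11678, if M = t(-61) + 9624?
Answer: -64415/7 ≈ -9202.1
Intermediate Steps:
t(U) = -19/7 + U²/7 (t(U) = -3 + (2 + U*U)/7 = -3 + (2 + U²)/7 = -3 + (2/7 + U²/7) = -19/7 + U²/7)
M = 71070/7 (M = (-19/7 + (⅐)*(-61)²) + 9624 = (-19/7 + (⅐)*3721) + 9624 = (-19/7 + 3721/7) + 9624 = 3702/7 + 9624 = 71070/7 ≈ 10153.)
(M - 7677) - 11678 = (71070/7 - 7677) - 11678 = 17331/7 - 11678 = -64415/7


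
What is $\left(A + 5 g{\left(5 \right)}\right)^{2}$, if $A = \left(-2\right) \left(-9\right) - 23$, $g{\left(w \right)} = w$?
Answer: $400$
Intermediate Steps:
$A = -5$ ($A = 18 - 23 = -5$)
$\left(A + 5 g{\left(5 \right)}\right)^{2} = \left(-5 + 5 \cdot 5\right)^{2} = \left(-5 + 25\right)^{2} = 20^{2} = 400$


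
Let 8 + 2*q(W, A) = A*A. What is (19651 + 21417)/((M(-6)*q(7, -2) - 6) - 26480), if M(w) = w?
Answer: -20534/13237 ≈ -1.5513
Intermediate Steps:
q(W, A) = -4 + A**2/2 (q(W, A) = -4 + (A*A)/2 = -4 + A**2/2)
(19651 + 21417)/((M(-6)*q(7, -2) - 6) - 26480) = (19651 + 21417)/((-6*(-4 + (1/2)*(-2)**2) - 6) - 26480) = 41068/((-6*(-4 + (1/2)*4) - 6) - 26480) = 41068/((-6*(-4 + 2) - 6) - 26480) = 41068/((-6*(-2) - 6) - 26480) = 41068/((12 - 6) - 26480) = 41068/(6 - 26480) = 41068/(-26474) = 41068*(-1/26474) = -20534/13237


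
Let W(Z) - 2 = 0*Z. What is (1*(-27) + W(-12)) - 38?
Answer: -63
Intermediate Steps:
W(Z) = 2 (W(Z) = 2 + 0*Z = 2 + 0 = 2)
(1*(-27) + W(-12)) - 38 = (1*(-27) + 2) - 38 = (-27 + 2) - 38 = -25 - 38 = -63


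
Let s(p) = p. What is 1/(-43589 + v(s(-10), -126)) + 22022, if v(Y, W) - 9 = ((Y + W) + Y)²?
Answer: 490297807/22264 ≈ 22022.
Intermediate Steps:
v(Y, W) = 9 + (W + 2*Y)² (v(Y, W) = 9 + ((Y + W) + Y)² = 9 + ((W + Y) + Y)² = 9 + (W + 2*Y)²)
1/(-43589 + v(s(-10), -126)) + 22022 = 1/(-43589 + (9 + (-126 + 2*(-10))²)) + 22022 = 1/(-43589 + (9 + (-126 - 20)²)) + 22022 = 1/(-43589 + (9 + (-146)²)) + 22022 = 1/(-43589 + (9 + 21316)) + 22022 = 1/(-43589 + 21325) + 22022 = 1/(-22264) + 22022 = -1/22264 + 22022 = 490297807/22264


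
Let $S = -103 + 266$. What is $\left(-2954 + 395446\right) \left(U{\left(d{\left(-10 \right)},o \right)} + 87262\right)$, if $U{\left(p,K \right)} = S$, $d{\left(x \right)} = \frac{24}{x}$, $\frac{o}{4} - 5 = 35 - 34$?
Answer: $34313613100$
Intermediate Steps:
$o = 24$ ($o = 20 + 4 \left(35 - 34\right) = 20 + 4 \cdot 1 = 20 + 4 = 24$)
$S = 163$
$U{\left(p,K \right)} = 163$
$\left(-2954 + 395446\right) \left(U{\left(d{\left(-10 \right)},o \right)} + 87262\right) = \left(-2954 + 395446\right) \left(163 + 87262\right) = 392492 \cdot 87425 = 34313613100$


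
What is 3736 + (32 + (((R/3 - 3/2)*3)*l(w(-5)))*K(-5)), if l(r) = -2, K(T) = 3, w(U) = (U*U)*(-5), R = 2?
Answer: 3783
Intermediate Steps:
w(U) = -5*U**2 (w(U) = U**2*(-5) = -5*U**2)
3736 + (32 + (((R/3 - 3/2)*3)*l(w(-5)))*K(-5)) = 3736 + (32 + (((2/3 - 3/2)*3)*(-2))*3) = 3736 + (32 + (-5/6*3*(-2))*3) = 3736 + (32 - 5/2*(-2)*3) = 3736 + (32 + 5*3) = 3736 + (32 + 15) = 3736 + 47 = 3783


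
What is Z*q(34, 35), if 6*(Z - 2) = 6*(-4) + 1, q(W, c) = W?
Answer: -187/3 ≈ -62.333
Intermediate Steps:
Z = -11/6 (Z = 2 + (6*(-4) + 1)/6 = 2 + (-24 + 1)/6 = 2 + (1/6)*(-23) = 2 - 23/6 = -11/6 ≈ -1.8333)
Z*q(34, 35) = -11/6*34 = -187/3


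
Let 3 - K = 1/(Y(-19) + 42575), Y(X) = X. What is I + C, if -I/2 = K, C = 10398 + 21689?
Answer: 682619519/21278 ≈ 32081.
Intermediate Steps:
C = 32087
K = 127667/42556 (K = 3 - 1/(-19 + 42575) = 3 - 1/42556 = 127667/42556 ≈ 3.0000)
I = -127667/21278 (I = -2*127667/42556 = -127667/21278 ≈ -6.0000)
I + C = -127667/21278 + 32087 = 682619519/21278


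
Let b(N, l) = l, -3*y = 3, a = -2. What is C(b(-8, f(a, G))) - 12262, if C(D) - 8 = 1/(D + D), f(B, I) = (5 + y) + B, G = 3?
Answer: -49015/4 ≈ -12254.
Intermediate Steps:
y = -1 (y = -1/3*3 = -1)
f(B, I) = 4 + B (f(B, I) = (5 - 1) + B = 4 + B)
C(D) = 8 + 1/(2*D) (C(D) = 8 + 1/(D + D) = 8 + 1/(2*D))
C(b(-8, f(a, G))) - 12262 = (8 + 1/(2*(4 - 2))) - 12262 = (8 + (1/2)/2) - 12262 = (8 + (1/2)*(1/2)) - 12262 = (8 + 1/4) - 12262 = 33/4 - 12262 = -49015/4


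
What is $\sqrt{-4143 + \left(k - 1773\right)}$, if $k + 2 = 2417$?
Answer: $3 i \sqrt{389} \approx 59.169 i$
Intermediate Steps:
$k = 2415$ ($k = -2 + 2417 = 2415$)
$\sqrt{-4143 + \left(k - 1773\right)} = \sqrt{-4143 + \left(2415 - 1773\right)} = \sqrt{-4143 + 642} = \sqrt{-3501} = 3 i \sqrt{389}$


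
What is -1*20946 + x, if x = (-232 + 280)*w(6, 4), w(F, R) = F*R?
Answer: -19794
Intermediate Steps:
x = 1152 (x = (-232 + 280)*(6*4) = 48*24 = 1152)
-1*20946 + x = -1*20946 + 1152 = -20946 + 1152 = -19794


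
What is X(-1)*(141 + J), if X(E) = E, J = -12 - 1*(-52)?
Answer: -181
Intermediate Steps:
J = 40 (J = -12 + 52 = 40)
X(-1)*(141 + J) = -(141 + 40) = -1*181 = -181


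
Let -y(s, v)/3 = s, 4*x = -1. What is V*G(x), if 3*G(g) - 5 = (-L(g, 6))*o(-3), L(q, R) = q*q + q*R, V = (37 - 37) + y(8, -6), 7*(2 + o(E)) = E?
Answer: -169/14 ≈ -12.071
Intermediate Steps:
x = -¼ (x = (¼)*(-1) = -¼ ≈ -0.25000)
y(s, v) = -3*s
o(E) = -2 + E/7
V = -24 (V = (37 - 37) - 3*8 = 0 - 24 = -24)
L(q, R) = q² + R*q
G(g) = 5/3 + 17*g*(6 + g)/21 (G(g) = 5/3 + ((-g*(6 + g))*(-2 + (⅐)*(-3)))/3 = 5/3 + ((-g*(6 + g))*(-2 - 3/7))/3 = 5/3 + (-g*(6 + g)*(-17/7))/3 = 5/3 + (17*g*(6 + g)/7)/3 = 5/3 + 17*g*(6 + g)/21)
V*G(x) = -24*(5/3 + (17/21)*(-¼)*(6 - ¼)) = -24*(5/3 + (17/21)*(-¼)*(23/4)) = -24*(5/3 - 391/336) = -24*169/336 = -169/14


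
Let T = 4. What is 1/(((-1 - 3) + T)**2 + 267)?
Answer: 1/267 ≈ 0.0037453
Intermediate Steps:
1/(((-1 - 3) + T)**2 + 267) = 1/(((-1 - 3) + 4)**2 + 267) = 1/((-4 + 4)**2 + 267) = 1/(0**2 + 267) = 1/(0 + 267) = 1/267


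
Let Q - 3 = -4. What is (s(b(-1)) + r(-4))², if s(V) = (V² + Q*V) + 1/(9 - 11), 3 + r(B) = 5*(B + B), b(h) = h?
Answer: 6889/4 ≈ 1722.3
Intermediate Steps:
Q = -1 (Q = 3 - 4 = -1)
r(B) = -3 + 10*B (r(B) = -3 + 5*(B + B) = -3 + 5*(2*B) = -3 + 10*B)
s(V) = -½ + V² - V (s(V) = (V² - V) + 1/(9 - 11) = (V² - V) + 1/(-2) = (V² - V) - ½ = -½ + V² - V)
(s(b(-1)) + r(-4))² = ((-½ + (-1)² - 1*(-1)) + (-3 + 10*(-4)))² = ((-½ + 1 + 1) + (-3 - 40))² = (3/2 - 43)² = (-83/2)² = 6889/4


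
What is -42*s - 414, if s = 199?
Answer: -8772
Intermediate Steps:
-42*s - 414 = -42*199 - 414 = -8358 - 414 = -8772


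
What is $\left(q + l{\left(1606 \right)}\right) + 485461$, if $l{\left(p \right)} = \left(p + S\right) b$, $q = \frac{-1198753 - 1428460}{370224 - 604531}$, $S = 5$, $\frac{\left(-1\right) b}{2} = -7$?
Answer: $\frac{119034097818}{234307} \approx 5.0803 \cdot 10^{5}$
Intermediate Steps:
$b = 14$ ($b = \left(-2\right) \left(-7\right) = 14$)
$q = \frac{2627213}{234307}$ ($q = - \frac{2627213}{-234307} = \left(-2627213\right) \left(- \frac{1}{234307}\right) = \frac{2627213}{234307} \approx 11.213$)
$l{\left(p \right)} = 70 + 14 p$ ($l{\left(p \right)} = \left(p + 5\right) 14 = \left(5 + p\right) 14 = 70 + 14 p$)
$\left(q + l{\left(1606 \right)}\right) + 485461 = \left(\frac{2627213}{234307} + \left(70 + 14 \cdot 1606\right)\right) + 485461 = \left(\frac{2627213}{234307} + \left(70 + 22484\right)\right) + 485461 = \left(\frac{2627213}{234307} + 22554\right) + 485461 = \frac{5287187291}{234307} + 485461 = \frac{119034097818}{234307}$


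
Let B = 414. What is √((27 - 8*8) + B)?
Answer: √377 ≈ 19.416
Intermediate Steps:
√((27 - 8*8) + B) = √((27 - 8*8) + 414) = √((27 - 64) + 414) = √(-37 + 414) = √377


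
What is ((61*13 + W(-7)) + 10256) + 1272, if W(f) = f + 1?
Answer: 12315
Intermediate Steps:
W(f) = 1 + f
((61*13 + W(-7)) + 10256) + 1272 = ((61*13 + (1 - 7)) + 10256) + 1272 = ((793 - 6) + 10256) + 1272 = (787 + 10256) + 1272 = 11043 + 1272 = 12315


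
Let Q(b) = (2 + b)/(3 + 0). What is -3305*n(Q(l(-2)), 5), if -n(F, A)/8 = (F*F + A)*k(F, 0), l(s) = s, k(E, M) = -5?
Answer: -661000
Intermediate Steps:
Q(b) = 2/3 + b/3 (Q(b) = (2 + b)/3 = (2 + b)*(1/3) = 2/3 + b/3)
n(F, A) = 40*A + 40*F**2 (n(F, A) = -8*(F*F + A)*(-5) = -8*(F**2 + A)*(-5) = -8*(A + F**2)*(-5) = -8*(-5*A - 5*F**2) = 40*A + 40*F**2)
-3305*n(Q(l(-2)), 5) = -3305*(40*5 + 40*(2/3 + (1/3)*(-2))**2) = -3305*(200 + 40*(2/3 - 2/3)**2) = -3305*(200 + 40*0**2) = -3305*(200 + 40*0) = -3305*(200 + 0) = -3305*200 = -661000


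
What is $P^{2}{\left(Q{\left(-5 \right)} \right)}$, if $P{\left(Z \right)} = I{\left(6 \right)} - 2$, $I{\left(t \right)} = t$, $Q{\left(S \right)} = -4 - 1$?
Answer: $16$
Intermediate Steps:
$Q{\left(S \right)} = -5$
$P{\left(Z \right)} = 4$ ($P{\left(Z \right)} = 6 - 2 = 4$)
$P^{2}{\left(Q{\left(-5 \right)} \right)} = 4^{2} = 16$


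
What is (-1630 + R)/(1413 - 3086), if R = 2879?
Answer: -1249/1673 ≈ -0.74656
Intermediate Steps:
(-1630 + R)/(1413 - 3086) = (-1630 + 2879)/(1413 - 3086) = 1249/(-1673) = 1249*(-1/1673) = -1249/1673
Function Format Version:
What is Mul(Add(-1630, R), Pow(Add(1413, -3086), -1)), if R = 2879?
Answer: Rational(-1249, 1673) ≈ -0.74656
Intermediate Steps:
Mul(Add(-1630, R), Pow(Add(1413, -3086), -1)) = Mul(Add(-1630, 2879), Pow(Add(1413, -3086), -1)) = Mul(1249, Pow(-1673, -1)) = Mul(1249, Rational(-1, 1673)) = Rational(-1249, 1673)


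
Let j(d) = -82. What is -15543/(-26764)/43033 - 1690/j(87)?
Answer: 973216891403/47221143692 ≈ 20.610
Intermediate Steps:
-15543/(-26764)/43033 - 1690/j(87) = -15543/(-26764)/43033 - 1690/(-82) = -15543*(-1/26764)*(1/43033) - 1690*(-1/82) = (15543/26764)*(1/43033) + 845/41 = 15543/1151735212 + 845/41 = 973216891403/47221143692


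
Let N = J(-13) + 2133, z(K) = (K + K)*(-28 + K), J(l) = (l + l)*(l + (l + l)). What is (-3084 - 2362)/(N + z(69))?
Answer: -5446/8805 ≈ -0.61851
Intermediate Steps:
J(l) = 6*l² (J(l) = (2*l)*(l + 2*l) = (2*l)*(3*l) = 6*l²)
z(K) = 2*K*(-28 + K) (z(K) = (2*K)*(-28 + K) = 2*K*(-28 + K))
N = 3147 (N = 6*(-13)² + 2133 = 6*169 + 2133 = 1014 + 2133 = 3147)
(-3084 - 2362)/(N + z(69)) = (-3084 - 2362)/(3147 + 2*69*(-28 + 69)) = -5446/(3147 + 2*69*41) = -5446/(3147 + 5658) = -5446/8805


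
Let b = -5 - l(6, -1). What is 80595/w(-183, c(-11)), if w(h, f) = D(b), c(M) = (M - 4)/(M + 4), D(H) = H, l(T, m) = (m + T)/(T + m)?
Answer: -26865/2 ≈ -13433.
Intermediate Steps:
l(T, m) = 1 (l(T, m) = (T + m)/(T + m) = 1)
b = -6 (b = -5 - 1*1 = -5 - 1 = -6)
c(M) = (-4 + M)/(4 + M)
w(h, f) = -6
80595/w(-183, c(-11)) = 80595/(-6) = 80595*(-⅙) = -26865/2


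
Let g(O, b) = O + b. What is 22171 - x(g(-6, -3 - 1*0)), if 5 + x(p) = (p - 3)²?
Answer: 22032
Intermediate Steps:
x(p) = -5 + (-3 + p)² (x(p) = -5 + (p - 3)² = -5 + (-3 + p)²)
22171 - x(g(-6, -3 - 1*0)) = 22171 - (-5 + (-3 + (-6 + (-3 - 1*0)))²) = 22171 - (-5 + (-3 + (-6 + (-3 + 0)))²) = 22171 - (-5 + (-3 + (-6 - 3))²) = 22171 - (-5 + (-3 - 9)²) = 22171 - (-5 + (-12)²) = 22171 - (-5 + 144) = 22171 - 1*139 = 22171 - 139 = 22032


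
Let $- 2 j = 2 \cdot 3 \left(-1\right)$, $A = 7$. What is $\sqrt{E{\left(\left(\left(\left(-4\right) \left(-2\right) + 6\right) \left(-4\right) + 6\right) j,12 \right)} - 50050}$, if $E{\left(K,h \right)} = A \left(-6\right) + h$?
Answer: $4 i \sqrt{3130} \approx 223.79 i$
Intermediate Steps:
$j = 3$ ($j = - \frac{2 \cdot 3 \left(-1\right)}{2} = - \frac{6 \left(-1\right)}{2} = \left(- \frac{1}{2}\right) \left(-6\right) = 3$)
$E{\left(K,h \right)} = -42 + h$ ($E{\left(K,h \right)} = 7 \left(-6\right) + h = -42 + h$)
$\sqrt{E{\left(\left(\left(\left(-4\right) \left(-2\right) + 6\right) \left(-4\right) + 6\right) j,12 \right)} - 50050} = \sqrt{\left(-42 + 12\right) - 50050} = \sqrt{-30 - 50050} = \sqrt{-50080} = 4 i \sqrt{3130}$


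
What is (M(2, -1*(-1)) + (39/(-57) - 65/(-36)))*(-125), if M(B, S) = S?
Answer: -181375/684 ≈ -265.17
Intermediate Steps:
(M(2, -1*(-1)) + (39/(-57) - 65/(-36)))*(-125) = (-1*(-1) + (39/(-57) - 65/(-36)))*(-125) = (1 + (39*(-1/57) - 65*(-1/36)))*(-125) = (1 + (-13/19 + 65/36))*(-125) = (1 + 767/684)*(-125) = (1451/684)*(-125) = -181375/684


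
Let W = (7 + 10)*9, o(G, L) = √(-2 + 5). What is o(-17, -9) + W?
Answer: 153 + √3 ≈ 154.73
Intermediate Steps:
o(G, L) = √3
W = 153 (W = 17*9 = 153)
o(-17, -9) + W = √3 + 153 = 153 + √3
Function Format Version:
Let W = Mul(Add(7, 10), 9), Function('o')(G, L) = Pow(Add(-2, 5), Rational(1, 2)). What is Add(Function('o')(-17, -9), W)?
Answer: Add(153, Pow(3, Rational(1, 2))) ≈ 154.73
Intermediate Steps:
Function('o')(G, L) = Pow(3, Rational(1, 2))
W = 153 (W = Mul(17, 9) = 153)
Add(Function('o')(-17, -9), W) = Add(Pow(3, Rational(1, 2)), 153) = Add(153, Pow(3, Rational(1, 2)))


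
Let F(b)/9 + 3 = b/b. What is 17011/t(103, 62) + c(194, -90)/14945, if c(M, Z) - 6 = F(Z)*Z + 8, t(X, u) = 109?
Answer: 254407501/1629005 ≈ 156.17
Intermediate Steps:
F(b) = -18 (F(b) = -27 + 9*(b/b) = -27 + 9*1 = -27 + 9 = -18)
c(M, Z) = 14 - 18*Z (c(M, Z) = 6 + (-18*Z + 8) = 6 + (8 - 18*Z) = 14 - 18*Z)
17011/t(103, 62) + c(194, -90)/14945 = 17011/109 + (14 - 18*(-90))/14945 = 17011*(1/109) + (14 + 1620)*(1/14945) = 17011/109 + 1634*(1/14945) = 17011/109 + 1634/14945 = 254407501/1629005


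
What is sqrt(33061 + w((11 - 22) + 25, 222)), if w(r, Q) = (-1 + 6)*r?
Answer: sqrt(33131) ≈ 182.02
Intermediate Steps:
w(r, Q) = 5*r
sqrt(33061 + w((11 - 22) + 25, 222)) = sqrt(33061 + 5*((11 - 22) + 25)) = sqrt(33061 + 5*(-11 + 25)) = sqrt(33061 + 5*14) = sqrt(33061 + 70) = sqrt(33131)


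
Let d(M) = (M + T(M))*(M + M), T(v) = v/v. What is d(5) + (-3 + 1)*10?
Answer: 40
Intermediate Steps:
T(v) = 1
d(M) = 2*M*(1 + M) (d(M) = (M + 1)*(M + M) = (1 + M)*(2*M) = 2*M*(1 + M))
d(5) + (-3 + 1)*10 = 2*5*(1 + 5) + (-3 + 1)*10 = 2*5*6 - 2*10 = 60 - 20 = 40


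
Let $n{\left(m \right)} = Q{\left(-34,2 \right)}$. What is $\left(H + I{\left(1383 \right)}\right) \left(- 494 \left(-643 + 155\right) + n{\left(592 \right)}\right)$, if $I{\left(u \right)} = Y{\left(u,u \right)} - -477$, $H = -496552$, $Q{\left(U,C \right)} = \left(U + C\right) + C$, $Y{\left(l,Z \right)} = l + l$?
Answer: $-118908187978$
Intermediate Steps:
$Y{\left(l,Z \right)} = 2 l$
$Q{\left(U,C \right)} = U + 2 C$ ($Q{\left(U,C \right)} = \left(C + U\right) + C = U + 2 C$)
$n{\left(m \right)} = -30$ ($n{\left(m \right)} = -34 + 2 \cdot 2 = -34 + 4 = -30$)
$I{\left(u \right)} = 477 + 2 u$ ($I{\left(u \right)} = 2 u - -477 = 2 u + 477 = 477 + 2 u$)
$\left(H + I{\left(1383 \right)}\right) \left(- 494 \left(-643 + 155\right) + n{\left(592 \right)}\right) = \left(-496552 + \left(477 + 2 \cdot 1383\right)\right) \left(- 494 \left(-643 + 155\right) - 30\right) = \left(-496552 + \left(477 + 2766\right)\right) \left(\left(-494\right) \left(-488\right) - 30\right) = \left(-496552 + 3243\right) \left(241072 - 30\right) = \left(-493309\right) 241042 = -118908187978$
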